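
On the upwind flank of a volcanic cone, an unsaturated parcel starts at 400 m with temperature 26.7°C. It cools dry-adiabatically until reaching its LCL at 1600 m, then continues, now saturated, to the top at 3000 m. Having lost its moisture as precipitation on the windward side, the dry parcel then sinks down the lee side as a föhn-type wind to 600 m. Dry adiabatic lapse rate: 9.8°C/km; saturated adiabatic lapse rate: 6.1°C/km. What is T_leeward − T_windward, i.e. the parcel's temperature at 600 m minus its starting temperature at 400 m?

+3.22°C

400–1600 m, dry: Δz = 1.2 km ⇒ ΔT = -11.76°C; T = 14.94°C
1600–3000 m, saturated: Δz = 1.4 km ⇒ ΔT = -8.54°C; T = 6.4°C
3000–600 m, dry descent: Δz = 2.4 km ⇒ ΔT = +23.52°C; T = 29.92°C
Net change vs windward start: 29.92 − 26.7 = +3.22°C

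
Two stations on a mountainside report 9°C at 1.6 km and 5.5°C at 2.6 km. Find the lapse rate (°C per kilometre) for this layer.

Γ = −ΔT/Δz = (9 − 5.5) / (2600 − 1600) m
  = 3.5°C / 1 km = 3.5°C/km

3.5°C/km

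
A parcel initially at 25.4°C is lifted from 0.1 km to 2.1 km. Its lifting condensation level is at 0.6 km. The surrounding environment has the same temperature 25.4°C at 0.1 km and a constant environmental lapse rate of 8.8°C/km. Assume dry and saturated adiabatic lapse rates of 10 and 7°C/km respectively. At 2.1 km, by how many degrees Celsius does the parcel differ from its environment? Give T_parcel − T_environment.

+2.1°C (parcel warmer than environment)

Parcel:
  100–600 m, dry: Δz = 0.5 km ⇒ ΔT = -5°C; T = 20.4°C
  600–2100 m, saturated: Δz = 1.5 km ⇒ ΔT = -10.5°C; T = 9.9°C
Environment:
  100–2100 m, environment: Δz = 2 km ⇒ ΔT = -17.6°C; T = 7.8°C
T_parcel − T_env = 9.9 − 7.8 = +2.1°C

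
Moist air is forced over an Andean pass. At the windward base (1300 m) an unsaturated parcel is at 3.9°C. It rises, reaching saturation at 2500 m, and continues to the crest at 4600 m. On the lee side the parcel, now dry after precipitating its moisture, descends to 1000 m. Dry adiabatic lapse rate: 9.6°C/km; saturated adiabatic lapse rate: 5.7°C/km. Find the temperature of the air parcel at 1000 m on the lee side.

1300–2500 m, dry: Δz = 1.2 km ⇒ ΔT = -11.52°C; T = -7.62°C
2500–4600 m, saturated: Δz = 2.1 km ⇒ ΔT = -11.97°C; T = -19.59°C
4600–1000 m, dry descent: Δz = 3.6 km ⇒ ΔT = +34.56°C; T = 14.97°C

14.97°C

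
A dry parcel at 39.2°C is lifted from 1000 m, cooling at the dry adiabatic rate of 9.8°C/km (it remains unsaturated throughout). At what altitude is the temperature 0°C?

Height above start = (39.2 − 0) / 9.8 = 4 km
Altitude = 1000 m + 4000 m = 5000 m

5000 m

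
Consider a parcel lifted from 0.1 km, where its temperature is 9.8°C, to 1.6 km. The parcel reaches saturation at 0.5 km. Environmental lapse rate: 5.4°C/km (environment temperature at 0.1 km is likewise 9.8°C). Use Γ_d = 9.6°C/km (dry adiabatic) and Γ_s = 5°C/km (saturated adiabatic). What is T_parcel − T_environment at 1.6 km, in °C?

Parcel:
  100 → 500 m (dry, 9.6°C/km): ΔT = -9.6 × 0.4 = -3.84°C → T = 5.96°C
  500 → 1600 m (saturated, 5°C/km): ΔT = -5 × 1.1 = -5.5°C → T = 0.46°C
Environment:
  100 → 1600 m (environment, 5.4°C/km): ΔT = -5.4 × 1.5 = -8.1°C → T = 1.7°C
T_parcel − T_env = 0.46 − 1.7 = -1.24°C

-1.24°C (parcel cooler than environment)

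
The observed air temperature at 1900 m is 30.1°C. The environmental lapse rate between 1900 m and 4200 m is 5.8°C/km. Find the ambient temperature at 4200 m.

1900 → 4200 m (environmental, 5.8°C/km): ΔT = -5.8 × 2.3 = -13.34°C → T = 16.76°C

16.76°C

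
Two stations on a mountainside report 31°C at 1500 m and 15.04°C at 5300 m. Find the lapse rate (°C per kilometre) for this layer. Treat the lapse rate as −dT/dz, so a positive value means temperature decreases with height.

Γ = −ΔT/Δz = (31 − 15.04) / (5300 − 1500) m
  = 15.96°C / 3.8 km = 4.2°C/km

4.2°C/km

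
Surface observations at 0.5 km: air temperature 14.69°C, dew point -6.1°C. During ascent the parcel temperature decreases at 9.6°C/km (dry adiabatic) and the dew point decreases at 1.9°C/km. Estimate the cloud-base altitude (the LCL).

3.2 km

T and T_d converge at 9.6 − 1.9 = 7.7°C per km
Height above start = (14.69 − (-6.1)) / 7.7 = 2.7 km
LCL altitude = 500 m + 2700 m = 3200 m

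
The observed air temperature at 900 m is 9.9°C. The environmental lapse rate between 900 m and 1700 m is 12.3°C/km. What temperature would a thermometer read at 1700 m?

0.06°C

900–1700 m, environmental: Δz = 0.8 km ⇒ ΔT = -9.84°C; T = 0.06°C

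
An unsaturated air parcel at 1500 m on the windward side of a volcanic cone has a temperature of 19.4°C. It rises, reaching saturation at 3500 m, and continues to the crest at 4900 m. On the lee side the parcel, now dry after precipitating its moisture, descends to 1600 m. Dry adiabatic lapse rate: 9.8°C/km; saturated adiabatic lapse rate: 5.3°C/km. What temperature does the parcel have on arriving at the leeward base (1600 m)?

1500 → 3500 m (dry, 9.8°C/km): ΔT = -9.8 × 2 = -19.6°C → T = -0.2°C
3500 → 4900 m (saturated, 5.3°C/km): ΔT = -5.3 × 1.4 = -7.42°C → T = -7.62°C
4900 → 1600 m (dry descent, 9.8°C/km): ΔT = +9.8 × 3.3 = +32.34°C → T = 24.72°C

24.72°C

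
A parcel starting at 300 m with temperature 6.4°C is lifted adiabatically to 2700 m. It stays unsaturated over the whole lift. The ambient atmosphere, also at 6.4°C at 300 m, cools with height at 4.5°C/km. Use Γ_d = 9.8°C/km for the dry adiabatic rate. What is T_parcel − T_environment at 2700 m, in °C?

-12.72°C (parcel cooler than environment)

Parcel:
  From 300 m to 2700 m (dry): cools by 9.8 × 2.4 = 23.52°C, giving -17.12°C.
Environment:
  From 300 m to 2700 m (environment): cools by 4.5 × 2.4 = 10.8°C, giving -4.4°C.
T_parcel − T_env = -17.12 − (-4.4) = -12.72°C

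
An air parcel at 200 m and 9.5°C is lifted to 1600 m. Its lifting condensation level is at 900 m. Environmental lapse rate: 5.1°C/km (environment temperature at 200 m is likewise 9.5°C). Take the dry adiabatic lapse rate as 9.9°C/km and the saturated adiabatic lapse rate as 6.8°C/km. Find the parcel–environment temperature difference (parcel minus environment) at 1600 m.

Parcel:
  Dry to 900 m: -9.9 × 0.7 km = -6.93°C, so T = 2.57°C.
  Saturated to 1600 m: -6.8 × 0.7 km = -4.76°C, so T = -2.19°C.
Environment:
  Environment to 1600 m: -5.1 × 1.4 km = -7.14°C, so T = 2.36°C.
T_parcel − T_env = -2.19 − 2.36 = -4.55°C

-4.55°C (parcel cooler than environment)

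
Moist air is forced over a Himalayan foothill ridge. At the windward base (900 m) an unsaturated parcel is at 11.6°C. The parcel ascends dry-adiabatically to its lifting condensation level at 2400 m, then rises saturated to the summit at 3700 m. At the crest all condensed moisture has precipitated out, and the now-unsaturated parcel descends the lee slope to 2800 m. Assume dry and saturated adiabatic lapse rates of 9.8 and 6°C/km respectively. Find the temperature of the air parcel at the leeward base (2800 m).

Dry to 2400 m: -9.8 × 1.5 km = -14.7°C, so T = -3.1°C.
Saturated to 3700 m: -6 × 1.3 km = -7.8°C, so T = -10.9°C.
Dry descent to 2800 m: +9.8 × 0.9 km = +8.82°C, so T = -2.08°C.

-2.08°C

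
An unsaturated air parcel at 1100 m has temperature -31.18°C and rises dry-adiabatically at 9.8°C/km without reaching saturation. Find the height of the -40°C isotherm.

2000 m

Height above start = (-31.18 − (-40)) / 9.8 = 0.9 km
Altitude = 1100 m + 900 m = 2000 m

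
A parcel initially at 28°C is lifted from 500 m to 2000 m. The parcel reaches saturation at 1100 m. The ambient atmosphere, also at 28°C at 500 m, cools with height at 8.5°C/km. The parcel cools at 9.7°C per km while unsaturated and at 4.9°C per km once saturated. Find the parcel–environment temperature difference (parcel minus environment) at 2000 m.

+2.52°C (parcel warmer than environment)

Parcel:
  From 500 m to 1100 m (dry): cools by 9.7 × 0.6 = 5.82°C, giving 22.18°C.
  From 1100 m to 2000 m (saturated): cools by 4.9 × 0.9 = 4.41°C, giving 17.77°C.
Environment:
  From 500 m to 2000 m (environment): cools by 8.5 × 1.5 = 12.75°C, giving 15.25°C.
T_parcel − T_env = 17.77 − 15.25 = +2.52°C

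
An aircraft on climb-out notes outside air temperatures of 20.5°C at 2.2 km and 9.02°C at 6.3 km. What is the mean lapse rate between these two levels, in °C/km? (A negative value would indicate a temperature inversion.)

Γ = −ΔT/Δz = (20.5 − 9.02) / (6300 − 2200) m
  = 11.48°C / 4.1 km = 2.8°C/km

2.8°C/km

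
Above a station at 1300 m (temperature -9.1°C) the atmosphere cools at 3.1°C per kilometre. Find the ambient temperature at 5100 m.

-20.88°C

1300–5100 m, environmental: Δz = 3.8 km ⇒ ΔT = -11.78°C; T = -20.88°C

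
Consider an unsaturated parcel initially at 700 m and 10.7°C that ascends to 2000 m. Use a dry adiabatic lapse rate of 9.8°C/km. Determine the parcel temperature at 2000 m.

Dry adiabatic to 2000 m: -9.8 × 1.3 km = -12.74°C, so T = -2.04°C.

-2.04°C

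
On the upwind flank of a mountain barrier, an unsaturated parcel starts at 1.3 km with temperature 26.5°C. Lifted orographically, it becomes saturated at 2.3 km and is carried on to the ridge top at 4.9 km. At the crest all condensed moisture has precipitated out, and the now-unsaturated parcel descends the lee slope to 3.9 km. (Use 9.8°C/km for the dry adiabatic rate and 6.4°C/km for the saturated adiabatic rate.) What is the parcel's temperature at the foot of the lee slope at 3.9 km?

From 1300 m to 2300 m (dry): cools by 9.8 × 1 = 9.8°C, giving 16.7°C.
From 2300 m to 4900 m (saturated): cools by 6.4 × 2.6 = 16.64°C, giving 0.06°C.
From 4900 m to 3900 m (dry descent): warms by 9.8 × 1 = 9.8°C, giving 9.86°C.

9.86°C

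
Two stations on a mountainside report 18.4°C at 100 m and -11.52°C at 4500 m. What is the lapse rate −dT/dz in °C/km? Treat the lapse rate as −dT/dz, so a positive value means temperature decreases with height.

6.8°C/km

Γ = −ΔT/Δz = (18.4 − (-11.52)) / (4500 − 100) m
  = 29.92°C / 4.4 km = 6.8°C/km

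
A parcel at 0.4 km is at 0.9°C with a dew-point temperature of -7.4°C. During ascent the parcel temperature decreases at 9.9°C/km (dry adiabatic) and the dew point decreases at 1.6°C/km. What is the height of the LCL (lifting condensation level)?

1.4 km

T and T_d converge at 9.9 − 1.6 = 8.3°C per km
Height above start = (0.9 − (-7.4)) / 8.3 = 1 km
LCL altitude = 400 m + 1000 m = 1400 m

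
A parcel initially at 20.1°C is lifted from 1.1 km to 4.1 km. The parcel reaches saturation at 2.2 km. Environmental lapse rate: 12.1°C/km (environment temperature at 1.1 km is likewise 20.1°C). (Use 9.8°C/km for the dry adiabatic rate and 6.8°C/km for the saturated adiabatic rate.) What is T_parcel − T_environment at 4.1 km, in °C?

Parcel:
  1100–2200 m, dry: Δz = 1.1 km ⇒ ΔT = -10.78°C; T = 9.32°C
  2200–4100 m, saturated: Δz = 1.9 km ⇒ ΔT = -12.92°C; T = -3.6°C
Environment:
  1100–4100 m, environment: Δz = 3 km ⇒ ΔT = -36.3°C; T = -16.2°C
T_parcel − T_env = -3.6 − (-16.2) = +12.6°C

+12.6°C (parcel warmer than environment)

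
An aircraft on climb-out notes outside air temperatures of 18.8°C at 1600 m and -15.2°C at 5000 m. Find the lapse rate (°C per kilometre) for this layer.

Γ = −ΔT/Δz = (18.8 − (-15.2)) / (5000 − 1600) m
  = 34°C / 3.4 km = 10°C/km

10°C/km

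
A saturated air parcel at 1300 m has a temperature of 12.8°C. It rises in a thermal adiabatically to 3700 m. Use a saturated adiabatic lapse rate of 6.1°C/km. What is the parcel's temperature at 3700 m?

-1.84°C

1300–3700 m, saturated adiabatic: Δz = 2.4 km ⇒ ΔT = -14.64°C; T = -1.84°C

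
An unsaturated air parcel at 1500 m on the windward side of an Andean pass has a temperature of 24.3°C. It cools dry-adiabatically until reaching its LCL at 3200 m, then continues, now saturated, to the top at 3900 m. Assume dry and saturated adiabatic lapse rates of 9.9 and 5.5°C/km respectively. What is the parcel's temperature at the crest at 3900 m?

Dry to 3200 m: -9.9 × 1.7 km = -16.83°C, so T = 7.47°C.
Saturated to 3900 m: -5.5 × 0.7 km = -3.85°C, so T = 3.62°C.

3.62°C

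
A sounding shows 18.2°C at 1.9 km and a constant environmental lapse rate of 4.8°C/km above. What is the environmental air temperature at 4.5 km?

1900 → 4500 m (environmental, 4.8°C/km): ΔT = -4.8 × 2.6 = -12.48°C → T = 5.72°C

5.72°C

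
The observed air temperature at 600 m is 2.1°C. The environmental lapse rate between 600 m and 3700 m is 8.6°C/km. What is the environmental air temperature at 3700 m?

600–3700 m, environmental: Δz = 3.1 km ⇒ ΔT = -26.66°C; T = -24.56°C

-24.56°C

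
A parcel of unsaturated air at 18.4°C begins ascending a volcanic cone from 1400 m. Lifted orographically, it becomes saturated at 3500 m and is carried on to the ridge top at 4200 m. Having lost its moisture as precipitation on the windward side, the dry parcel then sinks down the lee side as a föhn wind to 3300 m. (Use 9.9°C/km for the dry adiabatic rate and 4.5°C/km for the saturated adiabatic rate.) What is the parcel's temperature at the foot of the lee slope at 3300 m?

Dry to 3500 m: -9.9 × 2.1 km = -20.79°C, so T = -2.39°C.
Saturated to 4200 m: -4.5 × 0.7 km = -3.15°C, so T = -5.54°C.
Dry descent to 3300 m: +9.9 × 0.9 km = +8.91°C, so T = 3.37°C.

3.37°C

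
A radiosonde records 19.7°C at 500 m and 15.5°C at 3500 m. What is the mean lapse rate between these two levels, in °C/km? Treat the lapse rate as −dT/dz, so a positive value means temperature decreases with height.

Γ = −ΔT/Δz = (19.7 − 15.5) / (3500 − 500) m
  = 4.2°C / 3 km = 1.4°C/km

1.4°C/km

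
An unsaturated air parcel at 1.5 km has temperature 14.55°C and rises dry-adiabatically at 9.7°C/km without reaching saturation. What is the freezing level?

3 km

Height above start = (14.55 − 0) / 9.7 = 1.5 km
Altitude = 1500 m + 1500 m = 3000 m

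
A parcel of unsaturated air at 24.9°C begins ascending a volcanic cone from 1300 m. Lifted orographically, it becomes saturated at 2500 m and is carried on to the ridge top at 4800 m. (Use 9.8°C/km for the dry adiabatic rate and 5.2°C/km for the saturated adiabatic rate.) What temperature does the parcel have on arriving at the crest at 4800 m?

1300 → 2500 m (dry, 9.8°C/km): ΔT = -9.8 × 1.2 = -11.76°C → T = 13.14°C
2500 → 4800 m (saturated, 5.2°C/km): ΔT = -5.2 × 2.3 = -11.96°C → T = 1.18°C

1.18°C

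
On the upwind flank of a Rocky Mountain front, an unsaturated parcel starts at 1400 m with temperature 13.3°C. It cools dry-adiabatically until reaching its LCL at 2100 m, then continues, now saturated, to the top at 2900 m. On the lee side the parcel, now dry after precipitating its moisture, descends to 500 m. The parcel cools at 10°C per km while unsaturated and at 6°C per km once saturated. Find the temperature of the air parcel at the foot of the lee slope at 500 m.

From 1400 m to 2100 m (dry): cools by 10 × 0.7 = 7°C, giving 6.3°C.
From 2100 m to 2900 m (saturated): cools by 6 × 0.8 = 4.8°C, giving 1.5°C.
From 2900 m to 500 m (dry descent): warms by 10 × 2.4 = 24°C, giving 25.5°C.

25.5°C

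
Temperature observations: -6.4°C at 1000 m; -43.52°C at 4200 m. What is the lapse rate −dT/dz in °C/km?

11.6°C/km

Γ = −ΔT/Δz = (-6.4 − (-43.52)) / (4200 − 1000) m
  = 37.12°C / 3.2 km = 11.6°C/km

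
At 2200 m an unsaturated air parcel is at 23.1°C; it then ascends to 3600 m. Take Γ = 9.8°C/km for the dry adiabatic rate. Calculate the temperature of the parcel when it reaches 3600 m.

9.38°C

Dry adiabatic to 3600 m: -9.8 × 1.4 km = -13.72°C, so T = 9.38°C.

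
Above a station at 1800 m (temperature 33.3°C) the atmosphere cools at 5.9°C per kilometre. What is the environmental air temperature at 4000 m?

1800 → 4000 m (environmental, 5.9°C/km): ΔT = -5.9 × 2.2 = -12.98°C → T = 20.32°C

20.32°C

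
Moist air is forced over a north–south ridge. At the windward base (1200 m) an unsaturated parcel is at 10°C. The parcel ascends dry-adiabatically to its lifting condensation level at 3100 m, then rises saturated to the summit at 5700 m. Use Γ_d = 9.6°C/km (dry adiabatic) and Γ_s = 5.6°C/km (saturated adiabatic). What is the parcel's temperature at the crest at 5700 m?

From 1200 m to 3100 m (dry): cools by 9.6 × 1.9 = 18.24°C, giving -8.24°C.
From 3100 m to 5700 m (saturated): cools by 5.6 × 2.6 = 14.56°C, giving -22.8°C.

-22.8°C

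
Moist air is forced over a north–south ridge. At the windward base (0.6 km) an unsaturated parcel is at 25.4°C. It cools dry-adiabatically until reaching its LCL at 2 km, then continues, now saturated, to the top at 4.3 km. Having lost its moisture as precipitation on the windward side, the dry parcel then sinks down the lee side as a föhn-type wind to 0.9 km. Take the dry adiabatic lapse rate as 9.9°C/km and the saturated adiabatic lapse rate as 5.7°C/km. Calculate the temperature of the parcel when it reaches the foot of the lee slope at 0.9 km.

32.09°C

600 → 2000 m (dry, 9.9°C/km): ΔT = -9.9 × 1.4 = -13.86°C → T = 11.54°C
2000 → 4300 m (saturated, 5.7°C/km): ΔT = -5.7 × 2.3 = -13.11°C → T = -1.57°C
4300 → 900 m (dry descent, 9.9°C/km): ΔT = +9.9 × 3.4 = +33.66°C → T = 32.09°C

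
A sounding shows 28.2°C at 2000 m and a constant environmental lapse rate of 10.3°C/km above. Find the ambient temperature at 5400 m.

Environmental to 5400 m: -10.3 × 3.4 km = -35.02°C, so T = -6.82°C.

-6.82°C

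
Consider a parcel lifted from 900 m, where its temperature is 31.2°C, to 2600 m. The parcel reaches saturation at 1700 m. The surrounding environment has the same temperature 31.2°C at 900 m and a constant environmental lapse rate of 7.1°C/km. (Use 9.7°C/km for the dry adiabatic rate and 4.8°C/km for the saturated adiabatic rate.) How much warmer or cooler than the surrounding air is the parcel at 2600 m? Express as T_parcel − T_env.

Parcel:
  900 → 1700 m (dry, 9.7°C/km): ΔT = -9.7 × 0.8 = -7.76°C → T = 23.44°C
  1700 → 2600 m (saturated, 4.8°C/km): ΔT = -4.8 × 0.9 = -4.32°C → T = 19.12°C
Environment:
  900 → 2600 m (environment, 7.1°C/km): ΔT = -7.1 × 1.7 = -12.07°C → T = 19.13°C
T_parcel − T_env = 19.12 − 19.13 = -0.01°C

-0.01°C (parcel cooler than environment)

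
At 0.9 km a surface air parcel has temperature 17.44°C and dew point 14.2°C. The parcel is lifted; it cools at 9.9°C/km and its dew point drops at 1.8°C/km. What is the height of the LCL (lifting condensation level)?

1.3 km

T and T_d converge at 9.9 − 1.8 = 8.1°C per km
Height above start = (17.44 − 14.2) / 8.1 = 0.4 km
LCL altitude = 900 m + 400 m = 1300 m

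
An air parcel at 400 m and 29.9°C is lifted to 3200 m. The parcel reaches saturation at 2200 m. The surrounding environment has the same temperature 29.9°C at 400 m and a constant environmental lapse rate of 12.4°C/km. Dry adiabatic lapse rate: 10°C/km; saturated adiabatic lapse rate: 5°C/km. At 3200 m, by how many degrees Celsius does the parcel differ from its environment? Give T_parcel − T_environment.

+11.72°C (parcel warmer than environment)

Parcel:
  From 400 m to 2200 m (dry): cools by 10 × 1.8 = 18°C, giving 11.9°C.
  From 2200 m to 3200 m (saturated): cools by 5 × 1 = 5°C, giving 6.9°C.
Environment:
  From 400 m to 3200 m (environment): cools by 12.4 × 2.8 = 34.72°C, giving -4.82°C.
T_parcel − T_env = 6.9 − (-4.82) = +11.72°C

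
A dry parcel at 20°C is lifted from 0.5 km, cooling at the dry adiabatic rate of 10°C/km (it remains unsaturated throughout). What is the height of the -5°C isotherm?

Height above start = (20 − (-5)) / 10 = 2.5 km
Altitude = 500 m + 2500 m = 3000 m

3 km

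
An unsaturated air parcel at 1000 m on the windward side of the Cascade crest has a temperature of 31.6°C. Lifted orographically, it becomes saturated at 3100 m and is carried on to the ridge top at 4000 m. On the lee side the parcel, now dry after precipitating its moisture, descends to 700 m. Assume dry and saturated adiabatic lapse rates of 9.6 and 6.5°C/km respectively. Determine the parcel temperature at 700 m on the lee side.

37.27°C

From 1000 m to 3100 m (dry): cools by 9.6 × 2.1 = 20.16°C, giving 11.44°C.
From 3100 m to 4000 m (saturated): cools by 6.5 × 0.9 = 5.85°C, giving 5.59°C.
From 4000 m to 700 m (dry descent): warms by 9.6 × 3.3 = 31.68°C, giving 37.27°C.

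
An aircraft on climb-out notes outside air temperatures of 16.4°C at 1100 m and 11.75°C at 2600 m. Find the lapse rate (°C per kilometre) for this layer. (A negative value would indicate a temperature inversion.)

3.1°C/km

Γ = −ΔT/Δz = (16.4 − 11.75) / (2600 − 1100) m
  = 4.65°C / 1.5 km = 3.1°C/km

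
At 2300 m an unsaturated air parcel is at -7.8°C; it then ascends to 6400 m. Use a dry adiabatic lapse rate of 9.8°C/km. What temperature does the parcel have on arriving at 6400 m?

-47.98°C

From 2300 m to 6400 m (dry adiabatic): cools by 9.8 × 4.1 = 40.18°C, giving -47.98°C.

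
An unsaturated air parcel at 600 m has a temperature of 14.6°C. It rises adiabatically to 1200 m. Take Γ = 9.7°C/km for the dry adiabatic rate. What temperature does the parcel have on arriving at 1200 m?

600 → 1200 m (dry adiabatic, 9.7°C/km): ΔT = -9.7 × 0.6 = -5.82°C → T = 8.78°C

8.78°C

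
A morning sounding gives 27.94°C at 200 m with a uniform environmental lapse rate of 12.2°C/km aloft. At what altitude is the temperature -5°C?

2900 m

Height above start = (27.94 − (-5)) / 12.2 = 2.7 km
Altitude = 200 m + 2700 m = 2900 m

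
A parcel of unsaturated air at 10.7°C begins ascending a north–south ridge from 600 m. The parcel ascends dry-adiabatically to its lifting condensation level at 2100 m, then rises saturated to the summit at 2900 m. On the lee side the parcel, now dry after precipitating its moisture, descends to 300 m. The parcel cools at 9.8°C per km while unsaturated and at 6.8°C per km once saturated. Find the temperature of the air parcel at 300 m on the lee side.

From 600 m to 2100 m (dry): cools by 9.8 × 1.5 = 14.7°C, giving -4°C.
From 2100 m to 2900 m (saturated): cools by 6.8 × 0.8 = 5.44°C, giving -9.44°C.
From 2900 m to 300 m (dry descent): warms by 9.8 × 2.6 = 25.48°C, giving 16.04°C.

16.04°C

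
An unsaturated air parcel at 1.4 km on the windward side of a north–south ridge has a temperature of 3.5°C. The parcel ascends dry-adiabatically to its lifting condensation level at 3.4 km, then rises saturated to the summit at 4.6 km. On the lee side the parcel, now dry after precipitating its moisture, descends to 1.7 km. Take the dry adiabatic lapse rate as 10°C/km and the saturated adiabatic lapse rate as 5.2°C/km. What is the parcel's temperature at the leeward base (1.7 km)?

1400 → 3400 m (dry, 10°C/km): ΔT = -10 × 2 = -20°C → T = -16.5°C
3400 → 4600 m (saturated, 5.2°C/km): ΔT = -5.2 × 1.2 = -6.24°C → T = -22.74°C
4600 → 1700 m (dry descent, 10°C/km): ΔT = +10 × 2.9 = +29°C → T = 6.26°C

6.26°C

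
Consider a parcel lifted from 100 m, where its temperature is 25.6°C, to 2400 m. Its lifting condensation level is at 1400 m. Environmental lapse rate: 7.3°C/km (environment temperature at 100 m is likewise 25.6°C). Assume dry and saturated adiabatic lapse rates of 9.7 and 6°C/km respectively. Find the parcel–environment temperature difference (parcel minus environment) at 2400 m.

Parcel:
  100–1400 m, dry: Δz = 1.3 km ⇒ ΔT = -12.61°C; T = 12.99°C
  1400–2400 m, saturated: Δz = 1 km ⇒ ΔT = -6°C; T = 6.99°C
Environment:
  100–2400 m, environment: Δz = 2.3 km ⇒ ΔT = -16.79°C; T = 8.81°C
T_parcel − T_env = 6.99 − 8.81 = -1.82°C

-1.82°C (parcel cooler than environment)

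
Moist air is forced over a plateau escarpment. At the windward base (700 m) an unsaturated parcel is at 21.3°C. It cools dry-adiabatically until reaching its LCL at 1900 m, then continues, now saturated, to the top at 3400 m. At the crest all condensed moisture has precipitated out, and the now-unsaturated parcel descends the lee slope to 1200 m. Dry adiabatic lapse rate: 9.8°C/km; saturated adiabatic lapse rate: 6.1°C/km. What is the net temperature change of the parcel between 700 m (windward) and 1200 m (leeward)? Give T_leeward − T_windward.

Dry to 1900 m: -9.8 × 1.2 km = -11.76°C, so T = 9.54°C.
Saturated to 3400 m: -6.1 × 1.5 km = -9.15°C, so T = 0.39°C.
Dry descent to 1200 m: +9.8 × 2.2 km = +21.56°C, so T = 21.95°C.
Net change vs windward start: 21.95 − 21.3 = +0.65°C

+0.65°C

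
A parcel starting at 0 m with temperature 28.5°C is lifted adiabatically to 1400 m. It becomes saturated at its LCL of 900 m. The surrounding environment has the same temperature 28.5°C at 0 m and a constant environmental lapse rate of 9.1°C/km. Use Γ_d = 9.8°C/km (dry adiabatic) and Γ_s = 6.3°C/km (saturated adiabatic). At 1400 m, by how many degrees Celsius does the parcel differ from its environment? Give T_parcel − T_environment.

Parcel:
  0 → 900 m (dry, 9.8°C/km): ΔT = -9.8 × 0.9 = -8.82°C → T = 19.68°C
  900 → 1400 m (saturated, 6.3°C/km): ΔT = -6.3 × 0.5 = -3.15°C → T = 16.53°C
Environment:
  0 → 1400 m (environment, 9.1°C/km): ΔT = -9.1 × 1.4 = -12.74°C → T = 15.76°C
T_parcel − T_env = 16.53 − 15.76 = +0.77°C

+0.77°C (parcel warmer than environment)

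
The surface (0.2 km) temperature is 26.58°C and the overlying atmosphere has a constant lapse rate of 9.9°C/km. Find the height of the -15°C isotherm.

Height above start = (26.58 − (-15)) / 9.9 = 4.2 km
Altitude = 200 m + 4200 m = 4400 m

4.4 km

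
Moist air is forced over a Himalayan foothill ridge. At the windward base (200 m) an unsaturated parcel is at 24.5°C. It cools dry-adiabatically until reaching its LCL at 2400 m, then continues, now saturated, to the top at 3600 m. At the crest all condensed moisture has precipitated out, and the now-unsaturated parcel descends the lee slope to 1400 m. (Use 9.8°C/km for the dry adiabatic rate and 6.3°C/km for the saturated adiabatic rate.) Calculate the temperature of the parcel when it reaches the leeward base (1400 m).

16.94°C

Dry to 2400 m: -9.8 × 2.2 km = -21.56°C, so T = 2.94°C.
Saturated to 3600 m: -6.3 × 1.2 km = -7.56°C, so T = -4.62°C.
Dry descent to 1400 m: +9.8 × 2.2 km = +21.56°C, so T = 16.94°C.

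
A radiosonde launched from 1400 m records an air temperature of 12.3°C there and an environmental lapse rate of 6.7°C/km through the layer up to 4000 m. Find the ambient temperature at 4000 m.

-5.12°C

From 1400 m to 4000 m (environmental): cools by 6.7 × 2.6 = 17.42°C, giving -5.12°C.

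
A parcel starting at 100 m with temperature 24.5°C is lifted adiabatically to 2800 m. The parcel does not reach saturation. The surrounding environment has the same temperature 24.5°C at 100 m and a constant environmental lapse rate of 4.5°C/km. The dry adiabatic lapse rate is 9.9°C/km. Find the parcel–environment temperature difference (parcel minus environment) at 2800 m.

Parcel:
  From 100 m to 2800 m (dry): cools by 9.9 × 2.7 = 26.73°C, giving -2.23°C.
Environment:
  From 100 m to 2800 m (environment): cools by 4.5 × 2.7 = 12.15°C, giving 12.35°C.
T_parcel − T_env = -2.23 − 12.35 = -14.58°C

-14.58°C (parcel cooler than environment)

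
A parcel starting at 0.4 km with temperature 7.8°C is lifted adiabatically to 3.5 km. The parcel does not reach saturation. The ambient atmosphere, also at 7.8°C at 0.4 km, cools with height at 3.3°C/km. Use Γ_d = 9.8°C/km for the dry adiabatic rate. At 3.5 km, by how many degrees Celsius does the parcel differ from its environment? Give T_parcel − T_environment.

-20.15°C (parcel cooler than environment)

Parcel:
  Dry to 3500 m: -9.8 × 3.1 km = -30.38°C, so T = -22.58°C.
Environment:
  Environment to 3500 m: -3.3 × 3.1 km = -10.23°C, so T = -2.43°C.
T_parcel − T_env = -22.58 − (-2.43) = -20.15°C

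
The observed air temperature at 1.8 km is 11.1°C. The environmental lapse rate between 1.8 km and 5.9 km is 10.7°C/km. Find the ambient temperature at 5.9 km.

-32.77°C

1800 → 5900 m (environmental, 10.7°C/km): ΔT = -10.7 × 4.1 = -43.87°C → T = -32.77°C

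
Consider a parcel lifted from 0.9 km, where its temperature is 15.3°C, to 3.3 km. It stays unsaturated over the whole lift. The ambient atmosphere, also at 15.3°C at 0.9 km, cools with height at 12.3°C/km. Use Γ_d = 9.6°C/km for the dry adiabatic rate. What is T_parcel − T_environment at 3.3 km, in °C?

+6.48°C (parcel warmer than environment)

Parcel:
  Dry to 3300 m: -9.6 × 2.4 km = -23.04°C, so T = -7.74°C.
Environment:
  Environment to 3300 m: -12.3 × 2.4 km = -29.52°C, so T = -14.22°C.
T_parcel − T_env = -7.74 − (-14.22) = +6.48°C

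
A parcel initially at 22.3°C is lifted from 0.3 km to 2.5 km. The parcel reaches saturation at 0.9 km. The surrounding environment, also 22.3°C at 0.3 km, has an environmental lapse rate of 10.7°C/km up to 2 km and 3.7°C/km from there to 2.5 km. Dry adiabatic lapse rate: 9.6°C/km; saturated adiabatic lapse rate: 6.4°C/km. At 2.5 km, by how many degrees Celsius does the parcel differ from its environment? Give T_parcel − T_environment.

+4.04°C (parcel warmer than environment)

Parcel:
  From 300 m to 900 m (dry): cools by 9.6 × 0.6 = 5.76°C, giving 16.54°C.
  From 900 m to 2500 m (saturated): cools by 6.4 × 1.6 = 10.24°C, giving 6.3°C.
Environment:
  From 300 m to 2000 m (environment, lower layer): cools by 10.7 × 1.7 = 18.19°C, giving 4.11°C.
  From 2000 m to 2500 m (environment, upper layer): cools by 3.7 × 0.5 = 1.85°C, giving 2.26°C.
T_parcel − T_env = 6.3 − 2.26 = +4.04°C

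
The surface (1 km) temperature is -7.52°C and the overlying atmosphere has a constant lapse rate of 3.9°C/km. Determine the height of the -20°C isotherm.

4.2 km

Height above start = (-7.52 − (-20)) / 3.9 = 3.2 km
Altitude = 1000 m + 3200 m = 4200 m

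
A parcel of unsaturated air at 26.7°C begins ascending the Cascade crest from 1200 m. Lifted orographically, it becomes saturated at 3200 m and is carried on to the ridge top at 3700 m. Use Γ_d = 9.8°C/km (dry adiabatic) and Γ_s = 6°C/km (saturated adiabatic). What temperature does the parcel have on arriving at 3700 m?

1200–3200 m, dry: Δz = 2 km ⇒ ΔT = -19.6°C; T = 7.1°C
3200–3700 m, saturated: Δz = 0.5 km ⇒ ΔT = -3°C; T = 4.1°C

4.1°C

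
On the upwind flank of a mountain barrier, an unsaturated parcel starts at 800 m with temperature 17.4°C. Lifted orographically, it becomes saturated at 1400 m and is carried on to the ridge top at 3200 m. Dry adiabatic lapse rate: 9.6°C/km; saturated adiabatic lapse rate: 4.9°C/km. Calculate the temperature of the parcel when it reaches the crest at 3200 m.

From 800 m to 1400 m (dry): cools by 9.6 × 0.6 = 5.76°C, giving 11.64°C.
From 1400 m to 3200 m (saturated): cools by 4.9 × 1.8 = 8.82°C, giving 2.82°C.

2.82°C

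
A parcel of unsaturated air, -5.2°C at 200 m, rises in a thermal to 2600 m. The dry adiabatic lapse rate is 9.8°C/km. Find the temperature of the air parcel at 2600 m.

-28.72°C

From 200 m to 2600 m (dry adiabatic): cools by 9.8 × 2.4 = 23.52°C, giving -28.72°C.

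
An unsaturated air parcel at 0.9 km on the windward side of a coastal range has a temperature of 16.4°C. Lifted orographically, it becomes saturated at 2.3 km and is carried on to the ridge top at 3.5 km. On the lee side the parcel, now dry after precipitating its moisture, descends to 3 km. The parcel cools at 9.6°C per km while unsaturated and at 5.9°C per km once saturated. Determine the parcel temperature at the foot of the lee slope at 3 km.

900–2300 m, dry: Δz = 1.4 km ⇒ ΔT = -13.44°C; T = 2.96°C
2300–3500 m, saturated: Δz = 1.2 km ⇒ ΔT = -7.08°C; T = -4.12°C
3500–3000 m, dry descent: Δz = 0.5 km ⇒ ΔT = +4.8°C; T = 0.68°C

0.68°C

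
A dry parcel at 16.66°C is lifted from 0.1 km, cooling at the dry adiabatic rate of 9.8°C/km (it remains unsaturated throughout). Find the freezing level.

Height above start = (16.66 − 0) / 9.8 = 1.7 km
Altitude = 100 m + 1700 m = 1800 m

1.8 km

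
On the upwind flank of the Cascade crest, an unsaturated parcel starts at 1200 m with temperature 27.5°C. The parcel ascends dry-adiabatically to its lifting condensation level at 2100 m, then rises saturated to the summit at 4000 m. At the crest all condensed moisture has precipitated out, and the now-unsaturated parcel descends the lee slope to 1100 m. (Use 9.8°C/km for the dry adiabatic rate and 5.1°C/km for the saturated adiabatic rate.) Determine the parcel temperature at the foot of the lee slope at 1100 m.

Dry to 2100 m: -9.8 × 0.9 km = -8.82°C, so T = 18.68°C.
Saturated to 4000 m: -5.1 × 1.9 km = -9.69°C, so T = 8.99°C.
Dry descent to 1100 m: +9.8 × 2.9 km = +28.42°C, so T = 37.41°C.

37.41°C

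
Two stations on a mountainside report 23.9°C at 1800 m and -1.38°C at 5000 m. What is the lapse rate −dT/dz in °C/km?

Γ = −ΔT/Δz = (23.9 − (-1.38)) / (5000 − 1800) m
  = 25.28°C / 3.2 km = 7.9°C/km

7.9°C/km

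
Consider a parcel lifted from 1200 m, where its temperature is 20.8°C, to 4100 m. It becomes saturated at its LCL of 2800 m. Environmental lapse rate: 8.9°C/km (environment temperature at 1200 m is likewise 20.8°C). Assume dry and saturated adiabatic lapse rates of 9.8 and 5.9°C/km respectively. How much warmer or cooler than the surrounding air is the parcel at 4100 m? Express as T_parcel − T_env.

Parcel:
  1200–2800 m, dry: Δz = 1.6 km ⇒ ΔT = -15.68°C; T = 5.12°C
  2800–4100 m, saturated: Δz = 1.3 km ⇒ ΔT = -7.67°C; T = -2.55°C
Environment:
  1200–4100 m, environment: Δz = 2.9 km ⇒ ΔT = -25.81°C; T = -5.01°C
T_parcel − T_env = -2.55 − (-5.01) = +2.46°C

+2.46°C (parcel warmer than environment)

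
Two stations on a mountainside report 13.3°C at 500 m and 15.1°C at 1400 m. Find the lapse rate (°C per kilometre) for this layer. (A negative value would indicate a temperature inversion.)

Γ = −ΔT/Δz = (13.3 − 15.1) / (1400 − 500) m
  = -1.8°C / 0.9 km = -2°C/km

-2°C/km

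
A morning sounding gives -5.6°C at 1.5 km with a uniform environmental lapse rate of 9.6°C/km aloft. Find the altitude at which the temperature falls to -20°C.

Height above start = (-5.6 − (-20)) / 9.6 = 1.5 km
Altitude = 1500 m + 1500 m = 3000 m

3 km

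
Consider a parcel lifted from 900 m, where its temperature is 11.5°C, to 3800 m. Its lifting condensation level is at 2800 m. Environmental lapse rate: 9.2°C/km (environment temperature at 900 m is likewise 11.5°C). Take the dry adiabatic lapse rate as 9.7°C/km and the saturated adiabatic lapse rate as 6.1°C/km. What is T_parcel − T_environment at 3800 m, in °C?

+2.15°C (parcel warmer than environment)

Parcel:
  From 900 m to 2800 m (dry): cools by 9.7 × 1.9 = 18.43°C, giving -6.93°C.
  From 2800 m to 3800 m (saturated): cools by 6.1 × 1 = 6.1°C, giving -13.03°C.
Environment:
  From 900 m to 3800 m (environment): cools by 9.2 × 2.9 = 26.68°C, giving -15.18°C.
T_parcel − T_env = -13.03 − (-15.18) = +2.15°C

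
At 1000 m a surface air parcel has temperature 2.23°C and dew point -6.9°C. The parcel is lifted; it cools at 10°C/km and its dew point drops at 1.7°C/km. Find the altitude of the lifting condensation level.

T and T_d converge at 10 − 1.7 = 8.3°C per km
Height above start = (2.23 − (-6.9)) / 8.3 = 1.1 km
LCL altitude = 1000 m + 1100 m = 2100 m

2100 m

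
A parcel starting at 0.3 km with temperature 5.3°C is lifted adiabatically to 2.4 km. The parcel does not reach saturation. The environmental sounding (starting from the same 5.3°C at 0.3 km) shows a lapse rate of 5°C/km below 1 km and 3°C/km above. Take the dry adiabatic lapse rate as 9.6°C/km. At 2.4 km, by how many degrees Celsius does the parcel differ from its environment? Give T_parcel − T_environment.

-12.46°C (parcel cooler than environment)

Parcel:
  300–2400 m, dry: Δz = 2.1 km ⇒ ΔT = -20.16°C; T = -14.86°C
Environment:
  300–1000 m, environment, lower layer: Δz = 0.7 km ⇒ ΔT = -3.5°C; T = 1.8°C
  1000–2400 m, environment, upper layer: Δz = 1.4 km ⇒ ΔT = -4.2°C; T = -2.4°C
T_parcel − T_env = -14.86 − (-2.4) = -12.46°C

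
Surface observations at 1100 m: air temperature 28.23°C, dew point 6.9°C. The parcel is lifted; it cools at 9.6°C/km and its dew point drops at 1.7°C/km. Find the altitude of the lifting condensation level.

3800 m

T and T_d converge at 9.6 − 1.7 = 7.9°C per km
Height above start = (28.23 − 6.9) / 7.9 = 2.7 km
LCL altitude = 1100 m + 2700 m = 3800 m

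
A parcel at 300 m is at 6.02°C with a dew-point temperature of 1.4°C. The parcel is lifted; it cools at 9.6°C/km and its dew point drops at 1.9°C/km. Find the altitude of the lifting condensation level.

900 m

T and T_d converge at 9.6 − 1.9 = 7.7°C per km
Height above start = (6.02 − 1.4) / 7.7 = 0.6 km
LCL altitude = 300 m + 600 m = 900 m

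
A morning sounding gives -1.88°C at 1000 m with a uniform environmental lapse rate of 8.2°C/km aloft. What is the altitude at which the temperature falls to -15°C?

2600 m

Height above start = (-1.88 − (-15)) / 8.2 = 1.6 km
Altitude = 1000 m + 1600 m = 2600 m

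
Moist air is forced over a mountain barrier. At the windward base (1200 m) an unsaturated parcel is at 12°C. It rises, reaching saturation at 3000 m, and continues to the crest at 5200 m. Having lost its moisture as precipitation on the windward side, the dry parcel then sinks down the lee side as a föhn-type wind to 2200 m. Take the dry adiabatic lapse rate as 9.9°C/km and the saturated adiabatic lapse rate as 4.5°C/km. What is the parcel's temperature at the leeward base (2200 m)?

1200–3000 m, dry: Δz = 1.8 km ⇒ ΔT = -17.82°C; T = -5.82°C
3000–5200 m, saturated: Δz = 2.2 km ⇒ ΔT = -9.9°C; T = -15.72°C
5200–2200 m, dry descent: Δz = 3 km ⇒ ΔT = +29.7°C; T = 13.98°C

13.98°C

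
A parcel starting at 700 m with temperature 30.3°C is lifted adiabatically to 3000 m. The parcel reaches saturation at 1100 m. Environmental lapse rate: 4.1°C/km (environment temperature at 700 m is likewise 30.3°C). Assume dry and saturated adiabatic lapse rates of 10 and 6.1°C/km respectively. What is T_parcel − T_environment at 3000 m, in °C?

-6.16°C (parcel cooler than environment)

Parcel:
  700 → 1100 m (dry, 10°C/km): ΔT = -10 × 0.4 = -4°C → T = 26.3°C
  1100 → 3000 m (saturated, 6.1°C/km): ΔT = -6.1 × 1.9 = -11.59°C → T = 14.71°C
Environment:
  700 → 3000 m (environment, 4.1°C/km): ΔT = -4.1 × 2.3 = -9.43°C → T = 20.87°C
T_parcel − T_env = 14.71 − 20.87 = -6.16°C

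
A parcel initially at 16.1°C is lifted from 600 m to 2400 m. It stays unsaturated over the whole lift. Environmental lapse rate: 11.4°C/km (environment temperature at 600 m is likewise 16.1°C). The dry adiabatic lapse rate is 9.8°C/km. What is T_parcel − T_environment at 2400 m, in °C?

+2.88°C (parcel warmer than environment)

Parcel:
  From 600 m to 2400 m (dry): cools by 9.8 × 1.8 = 17.64°C, giving -1.54°C.
Environment:
  From 600 m to 2400 m (environment): cools by 11.4 × 1.8 = 20.52°C, giving -4.42°C.
T_parcel − T_env = -1.54 − (-4.42) = +2.88°C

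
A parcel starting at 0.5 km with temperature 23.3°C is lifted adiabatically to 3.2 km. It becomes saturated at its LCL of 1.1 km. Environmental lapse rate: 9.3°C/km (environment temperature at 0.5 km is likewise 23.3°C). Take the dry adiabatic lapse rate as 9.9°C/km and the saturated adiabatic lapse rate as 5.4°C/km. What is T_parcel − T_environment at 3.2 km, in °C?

+7.83°C (parcel warmer than environment)

Parcel:
  500 → 1100 m (dry, 9.9°C/km): ΔT = -9.9 × 0.6 = -5.94°C → T = 17.36°C
  1100 → 3200 m (saturated, 5.4°C/km): ΔT = -5.4 × 2.1 = -11.34°C → T = 6.02°C
Environment:
  500 → 3200 m (environment, 9.3°C/km): ΔT = -9.3 × 2.7 = -25.11°C → T = -1.81°C
T_parcel − T_env = 6.02 − (-1.81) = +7.83°C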